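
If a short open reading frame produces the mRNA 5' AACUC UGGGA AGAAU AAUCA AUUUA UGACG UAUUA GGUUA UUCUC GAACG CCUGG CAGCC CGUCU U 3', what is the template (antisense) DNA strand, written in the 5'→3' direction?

Replace U with T to get the coding DNA strand: AACTCTGGGAAGAATAATCAATTTATGACGTATTAGGTTATTCTCGAACGCCTGGCAGCCCGTCTT. The template strand is its reverse complement (complement TTGAGACCCTTCTTATTAGTTAAATACTGCATAATCCAATAAGAGCTTGCGGACCGTCGGGCAGAA, then reverse).

5'-AAGACGGGCTGCCAGGCGTTCGAGAATAACCTAATACGTCATAAATTGATTATTCTTCCCAGAGTT-3'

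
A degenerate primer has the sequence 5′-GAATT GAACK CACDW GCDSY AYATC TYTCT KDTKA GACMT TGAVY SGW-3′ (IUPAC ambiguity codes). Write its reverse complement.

Standard pairs A↔T, G↔C; ambiguity codes pair Y↔R, M↔K, W↔W, S↔S, D↔H, V↔B. Complement (CTTAACTTGMGTGHWCGHSRTRTAGARAGAMHAMTCTGKAACTBRSCW), then reverse for 5'→3'.

5'-WCSRBTCAAKGTCTMAHMAGARAGATRTRSHGCWHGTGMGTTCAATTC-3'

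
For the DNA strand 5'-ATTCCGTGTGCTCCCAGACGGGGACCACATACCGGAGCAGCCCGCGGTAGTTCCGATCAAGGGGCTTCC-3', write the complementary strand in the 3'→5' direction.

3'-TAAGGCACACGAGGGTCTGCCCCTGGTGTATGGCCTCGTCGGGCGCCATCAAGGCTAGTTCCCCGAAGG-5'

Base-pairing A↔T, G↔C gives the complement. The complementary strand is antiparallel, so paired with a 5'→3' strand it runs 3'→5'.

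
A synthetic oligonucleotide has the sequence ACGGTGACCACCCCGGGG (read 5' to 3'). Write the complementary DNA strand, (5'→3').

5'-CCCCGGGGTGGTCACCGT-3'

Pairing A↔T and G↔C gives TGCCACTGGTGGGGCCCC, running 3'→5'. Reverse for the 5'→3' convention.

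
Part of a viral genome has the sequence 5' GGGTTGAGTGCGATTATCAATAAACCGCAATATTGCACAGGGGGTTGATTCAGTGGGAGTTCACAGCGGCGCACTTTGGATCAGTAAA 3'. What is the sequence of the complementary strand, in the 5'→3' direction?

5'-TTTACTGATCCAAAGTGCGCCGCTGTGAACTCCCACTGAATCAACCCCCTGTGCAATATTGCGGTTTATTGATAATCGCACTCAACCC-3'

Pairing A↔T and G↔C gives CCCAACTCACGCTAATAGTTATTTGGCGTTATAACGTGTCCCCCAACTAAGTCACCCTCAAGTGTCGCCGCGTGAAACCTAGTCATTT, running 3'→5'. Reverse for the 5'→3' convention.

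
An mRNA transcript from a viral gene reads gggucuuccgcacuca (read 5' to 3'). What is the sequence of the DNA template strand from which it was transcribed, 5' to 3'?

5'-TGAGTGCGGAAGACCC-3'

Replace U with T to get the coding DNA strand: GGGTCTTCCGCACTCA. The template strand is its reverse complement (complement CCCAGAAGGCGTGAGT, then reverse).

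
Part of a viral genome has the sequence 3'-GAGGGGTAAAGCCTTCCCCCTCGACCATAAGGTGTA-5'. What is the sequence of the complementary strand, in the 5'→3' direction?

The strand is given 3'→5', so its complement runs 5'→3' in the same left-to-right order: pair each base A↔T, G↔C.

5'-CTCCCCATTTCGGAAGGGGGAGCTGGTATTCCACAT-3'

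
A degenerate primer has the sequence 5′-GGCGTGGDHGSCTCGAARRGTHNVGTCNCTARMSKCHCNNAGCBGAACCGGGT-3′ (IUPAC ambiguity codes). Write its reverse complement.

5'-ACCCGGTTCVGCTNNGDGMSKYTAGNGACBNDACYYTTCGAGSCDHCCACGCC-3'

Standard pairs A↔T, G↔C; ambiguity codes pair R↔Y, M↔K, S↔S, B↔V, D↔H, N↔N. Complement (CCGCACCHDCSGAGCTTYYCADNBCAGNGATYKSMGDGNNTCGVCTTGGCCCA), then reverse for 5'→3'.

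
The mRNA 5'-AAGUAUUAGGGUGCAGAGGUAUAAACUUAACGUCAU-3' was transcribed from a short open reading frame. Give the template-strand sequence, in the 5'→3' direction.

Replace U with T to get the coding DNA strand: AAGTATTAGGGTGCAGAGGTATAAACTTAACGTCAT. The template strand is its reverse complement (complement TTCATAATCCCACGTCTCCATATTTGAATTGCAGTA, then reverse).

5'-ATGACGTTAAGTTTATACCTCTGCACCCTAATACTT-3'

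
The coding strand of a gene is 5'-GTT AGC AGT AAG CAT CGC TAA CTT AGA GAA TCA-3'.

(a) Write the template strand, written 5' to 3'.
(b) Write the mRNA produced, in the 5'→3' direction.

(a) The template strand is the reverse complement of the coding strand: complement CAATCGTCATTCGTAGCGATTGAATCTCTTAGT, then reverse.
(b) mRNA matches the coding strand with T→U.

(a) 5'-TGATTCTCTAAGTTAGCGATGCTTACTGCTAAC-3'
(b) 5′-GUUAGCAGUAAGCAUCGCUAACUUAGAGAAUCA-3′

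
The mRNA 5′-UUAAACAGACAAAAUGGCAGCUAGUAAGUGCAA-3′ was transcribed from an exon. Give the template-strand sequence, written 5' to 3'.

Replace U with T to get the coding DNA strand: TTAAACAGACAAAATGGCAGCTAGTAAGTGCAA. The template strand is its reverse complement (complement AATTTGTCTGTTTTACCGTCGATCATTCACGTT, then reverse).

5'-TTGCACTTACTAGCTGCCATTTTGTCTGTTTAA-3'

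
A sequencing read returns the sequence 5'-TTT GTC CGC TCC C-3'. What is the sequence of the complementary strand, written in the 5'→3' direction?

5'-GGGAGCGGACAAA-3'

The complement of TTTGTCCGCTCCC is AAACAGGCGAGGG (A↔T, G↔C). DNA strands are antiparallel, so the complementary strand runs 3'→5'; reversing gives the 5'→3' form.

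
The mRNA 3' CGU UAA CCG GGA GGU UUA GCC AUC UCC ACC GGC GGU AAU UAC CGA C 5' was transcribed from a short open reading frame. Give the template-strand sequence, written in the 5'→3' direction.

5'-GCAATTGGCCCTCCAAATCGGTAGAGGTGGCCGCCATTAATGGCTG-3'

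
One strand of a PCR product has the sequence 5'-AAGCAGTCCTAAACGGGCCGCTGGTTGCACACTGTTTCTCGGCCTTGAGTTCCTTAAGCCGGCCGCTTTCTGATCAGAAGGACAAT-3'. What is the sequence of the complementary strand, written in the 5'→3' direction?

5'-ATTGTCCTTCTGATCAGAAAGCGGCCGGCTTAAGGAACTCAAGGCCGAGAAACAGTGTGCAACCAGCGGCCCGTTTAGGACTGCTT-3'

The complement of AAGCAGTCCTAAACGGGCCGCTGGTTGCACACTGTTTCTCGGCCTTGAGTTCCTTAAGCCGGCCGCTTTCTGATCAGAAGGACAAT is TTCGTCAGGATTTGCCCGGCGACCAACGTGTGACAAAGAGCCGGAACTCAAGGAATTCGGCCGGCGAAAGACTAGTCTTCCTGTTA (A↔T, G↔C). DNA strands are antiparallel, so the complementary strand runs 3'→5'; reversing gives the 5'→3' form.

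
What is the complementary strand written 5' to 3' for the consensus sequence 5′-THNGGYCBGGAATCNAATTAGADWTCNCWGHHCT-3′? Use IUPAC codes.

5′-AGDDCWGNGAWHTCTAATTNGATTCCVGRCCNDA-3′

Standard pairs A↔T, G↔C; ambiguity codes pair Y↔R, W↔W, B↔V, D↔H, N↔N. Complement (ADNCCRGVCCTTAGNTTAATCTHWAGNGWCDDGA), then reverse for 5'→3'.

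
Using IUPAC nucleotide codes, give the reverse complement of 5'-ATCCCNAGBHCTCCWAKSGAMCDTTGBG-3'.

Standard pairs A↔T, G↔C; ambiguity codes pair M↔K, W↔W, S↔S, B↔V, D↔H, N↔N. Complement (TAGGGNTCVDGAGGWTMSCTKGHAACVC), then reverse for 5'→3'.

5'-CVCAAHGKTCSMTWGGAGDVCTNGGGAT-3'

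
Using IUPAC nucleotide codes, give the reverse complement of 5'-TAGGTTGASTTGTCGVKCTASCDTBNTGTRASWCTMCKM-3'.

5'-KMGKAGWSTYACANVAHGSTAGMBCGACAASTCAACCTA-3'

Standard pairs A↔T, G↔C; ambiguity codes pair R↔Y, M↔K, W↔W, S↔S, B↔V, D↔H, N↔N. Complement (ATCCAACTSAACAGCBMGATSGHAVNACAYTSWGAKGMK), then reverse for 5'→3'.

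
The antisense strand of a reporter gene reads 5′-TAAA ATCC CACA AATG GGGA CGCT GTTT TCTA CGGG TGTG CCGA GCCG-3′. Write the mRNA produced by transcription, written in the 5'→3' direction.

The mRNA has the sequence of the coding strand (reverse complement of the template) with T→U. Reverse complement of TAAAATCCCACAAATGGGGACGCTGTTTTCTACGGGTGTGCCGAGCCG is CGGCTCGGCACACCCGTAGAAAACAGCGTCCCCATTTGTGGGATTTTA; then T→U.

5'-CGGCUCGGCACACCCGUAGAAAACAGCGUCCCCAUUUGUGGGAUUUUA-3'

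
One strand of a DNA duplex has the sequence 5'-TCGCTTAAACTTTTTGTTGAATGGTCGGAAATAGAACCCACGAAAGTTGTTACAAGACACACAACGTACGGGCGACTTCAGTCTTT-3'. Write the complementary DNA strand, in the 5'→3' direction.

The complement of TCGCTTAAACTTTTTGTTGAATGGTCGGAAATAGAACCCACGAAAGTTGTTACAAGACACACAACGTACGGGCGACTTCAGTCTTT is AGCGAATTTGAAAAACAACTTACCAGCCTTTATCTTGGGTGCTTTCAACAATGTTCTGTGTGTTGCATGCCCGCTGAAGTCAGAAA (A↔T, G↔C). DNA strands are antiparallel, so the complementary strand runs 3'→5'; reversing gives the 5'→3' form.

5′-AAAGACTGAAGTCGCCCGTACGTTGTGTGTCTTGTAACAACTTTCGTGGGTTCTATTTCCGACCATTCAACAAAAAGTTTAAGCGA-3′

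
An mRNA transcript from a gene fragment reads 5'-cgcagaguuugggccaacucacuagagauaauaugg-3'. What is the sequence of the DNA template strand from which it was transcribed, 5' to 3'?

5'-CCATATTATCTCTAGTGAGTTGGCCCAAACTCTGCG-3'

Replace U with T to get the coding DNA strand: CGCAGAGTTTGGGCCAACTCACTAGAGATAATATGG. The template strand is its reverse complement (complement GCGTCTCAAACCCGGTTGAGTGATCTCTATTATACC, then reverse).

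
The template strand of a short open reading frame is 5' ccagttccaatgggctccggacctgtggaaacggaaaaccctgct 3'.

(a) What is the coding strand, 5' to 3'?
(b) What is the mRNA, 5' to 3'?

(a) The coding strand is the reverse complement of the template: complement GGTCAAGGTTACCCGAGGCCTGGACACCTTTGCCTTTTGGGACGA, then reverse.
(b) mRNA has the coding-strand sequence with T→U.

(a) 5'-AGCAGGGTTTTCCGTTTCCACAGGTCCGGAGCCCATTGGAACTGG-3'
(b) 5'-AGCAGGGUUUUCCGUUUCCACAGGUCCGGAGCCCAUUGGAACUGG-3'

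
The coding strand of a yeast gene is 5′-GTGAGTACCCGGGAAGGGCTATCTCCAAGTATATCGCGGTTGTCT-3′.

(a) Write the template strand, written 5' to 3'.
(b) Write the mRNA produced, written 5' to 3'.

(a) The template strand is the reverse complement of the coding strand: complement CACTCATGGGCCCTTCCCGATAGAGGTTCATATAGCGCCAACAGA, then reverse.
(b) mRNA matches the coding strand with T→U.

(a) 5'-AGACAACCGCGATATACTTGGAGATAGCCCTTCCCGGGTACTCAC-3'
(b) 5'-GUGAGUACCCGGGAAGGGCUAUCUCCAAGUAUAUCGCGGUUGUCU-3'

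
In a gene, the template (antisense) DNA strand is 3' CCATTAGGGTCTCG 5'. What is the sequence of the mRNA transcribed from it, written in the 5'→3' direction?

5'-GGUAAUCCCAGAGC-3'

Reading the template 3'→5' as shown, RNA polymerase pairs each base (A→U, T→A, G↔C) to build mRNA 5'→3' directly.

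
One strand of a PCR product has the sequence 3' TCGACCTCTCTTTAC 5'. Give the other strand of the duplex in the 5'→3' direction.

5'-AGCTGGAGAGAAATG-3'

The strand is given 3'→5', so its complement runs 5'→3' in the same left-to-right order: pair each base A↔T, G↔C.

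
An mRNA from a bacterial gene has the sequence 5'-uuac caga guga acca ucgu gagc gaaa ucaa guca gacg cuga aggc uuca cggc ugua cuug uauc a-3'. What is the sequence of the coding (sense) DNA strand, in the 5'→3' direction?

5'-TTACCAGAGTGAACCATCGTGAGCGAAATCAAGTCAGACGCTGAAGGCTTCACGGCTGTACTTGTATCA-3'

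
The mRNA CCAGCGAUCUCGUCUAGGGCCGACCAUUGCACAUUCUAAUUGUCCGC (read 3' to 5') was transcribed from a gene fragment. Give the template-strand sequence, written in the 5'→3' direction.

Written 5'→3' the mRNA is CGCCUGUUAAUCUUACACGUUACCAGCCGGGAUCUGCUCUAGCGACC, so the coding DNA strand is CGCCTGTTAATCTTACACGTTACCAGCCGGGATCTGCTCTAGCGACC. The template is its reverse complement.

5'-GGTCGCTAGAGCAGATCCCGGCTGGTAACGTGTAAGATTAACAGGCG-3'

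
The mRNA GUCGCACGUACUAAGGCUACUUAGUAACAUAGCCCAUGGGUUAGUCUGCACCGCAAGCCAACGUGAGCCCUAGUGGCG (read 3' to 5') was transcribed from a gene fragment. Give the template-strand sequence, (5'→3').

Written 5'→3' the mRNA is GCGGUGAUCCCGAGUGCAACCGAACGCCACGUCUGAUUGGGUACCCGAUACAAUGAUUCAUCGGAAUCAUGCACGCUG, so the coding DNA strand is GCGGTGATCCCGAGTGCAACCGAACGCCACGTCTGATTGGGTACCCGATACAATGATTCATCGGAATCATGCACGCTG. The template is its reverse complement.

5'-CAGCGTGCATGATTCCGATGAATCATTGTATCGGGTACCCAATCAGACGTGGCGTTCGGTTGCACTCGGGATCACCGC-3'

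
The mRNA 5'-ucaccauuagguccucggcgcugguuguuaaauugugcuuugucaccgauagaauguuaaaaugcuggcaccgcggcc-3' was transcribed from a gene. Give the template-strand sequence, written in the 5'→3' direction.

5'-GGCCGCGGTGCCAGCATTTTAACATTCTATCGGTGACAAAGCACAATTTAACAACCAGCGCCGAGGACCTAATGGTGA-3'

Replace U with T to get the coding DNA strand: TCACCATTAGGTCCTCGGCGCTGGTTGTTAAATTGTGCTTTGTCACCGATAGAATGTTAAAATGCTGGCACCGCGGCC. The template strand is its reverse complement (complement AGTGGTAATCCAGGAGCCGCGACCAACAATTTAACACGAAACAGTGGCTATCTTACAATTTTACGACCGTGGCGCCGG, then reverse).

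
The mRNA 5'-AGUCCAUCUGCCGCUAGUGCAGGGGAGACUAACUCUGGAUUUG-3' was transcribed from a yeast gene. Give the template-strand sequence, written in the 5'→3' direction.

5′-CAAATCCAGAGTTAGTCTCCCCTGCACTAGCGGCAGATGGACT-3′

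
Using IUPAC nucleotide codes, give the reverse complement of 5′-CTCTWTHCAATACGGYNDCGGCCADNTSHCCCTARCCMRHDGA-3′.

5'-TCHDYKGGYTAGGGDSANHTGGCCGHNRCCGTATTGDAWAGAG-3'

Standard pairs A↔T, G↔C; ambiguity codes pair R↔Y, M↔K, W↔W, S↔S, D↔H, N↔N. Complement (GAGAWADGTTATGCCRNHGCCGGTHNASDGGGATYGGKYDHCT), then reverse for 5'→3'.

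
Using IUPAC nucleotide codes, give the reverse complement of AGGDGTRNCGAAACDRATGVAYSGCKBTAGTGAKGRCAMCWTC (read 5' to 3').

5'-GAWGKTGYCMTCACTAVMGCSRTBCATYHGTTTCGNYACHCCT-3'

Standard pairs A↔T, G↔C; ambiguity codes pair R↔Y, M↔K, W↔W, S↔S, B↔V, D↔H, N↔N. Complement (TCCHCAYNGCTTTGHYTACBTRSCGMVATCACTMCYGTKGWAG), then reverse for 5'→3'.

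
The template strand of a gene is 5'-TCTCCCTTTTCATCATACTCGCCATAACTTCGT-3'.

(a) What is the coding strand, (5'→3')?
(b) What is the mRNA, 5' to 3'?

(a) 5'-ACGAAGTTATGGCGAGTATGATGAAAAGGGAGA-3'
(b) 5′-ACGAAGUUAUGGCGAGUAUGAUGAAAAGGGAGA-3′

(a) The coding strand is the reverse complement of the template: complement AGAGGGAAAAGTAGTATGAGCGGTATTGAAGCA, then reverse.
(b) mRNA has the coding-strand sequence with T→U.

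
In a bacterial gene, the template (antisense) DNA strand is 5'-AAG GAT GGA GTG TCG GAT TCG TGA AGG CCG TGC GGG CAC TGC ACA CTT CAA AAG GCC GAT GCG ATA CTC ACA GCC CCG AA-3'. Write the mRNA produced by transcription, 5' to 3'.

5'-UUCGGGGCUGUGAGUAUCGCAUCGGCCUUUUGAAGUGUGCAGUGCCCGCACGGCCUUCACGAAUCCGACACUCCAUCCUU-3'

The mRNA has the sequence of the coding strand (reverse complement of the template) with T→U. Reverse complement of AAGGATGGAGTGTCGGATTCGTGAAGGCCGTGCGGGCACTGCACACTTCAAAAGGCCGATGCGATACTCACAGCCCCGAA is TTCGGGGCTGTGAGTATCGCATCGGCCTTTTGAAGTGTGCAGTGCCCGCACGGCCTTCACGAATCCGACACTCCATCCTT; then T→U.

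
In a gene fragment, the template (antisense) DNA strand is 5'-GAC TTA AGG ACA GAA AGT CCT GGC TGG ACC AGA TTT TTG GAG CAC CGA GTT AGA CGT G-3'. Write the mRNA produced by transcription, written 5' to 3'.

The mRNA has the sequence of the coding strand (reverse complement of the template) with T→U. Reverse complement of GACTTAAGGACAGAAAGTCCTGGCTGGACCAGATTTTTGGAGCACCGAGTTAGACGTG is CACGTCTAACTCGGTGCTCCAAAAATCTGGTCCAGCCAGGACTTTCTGTCCTTAAGTC; then T→U.

5'-CACGUCUAACUCGGUGCUCCAAAAAUCUGGUCCAGCCAGGACUUUCUGUCCUUAAGUC-3'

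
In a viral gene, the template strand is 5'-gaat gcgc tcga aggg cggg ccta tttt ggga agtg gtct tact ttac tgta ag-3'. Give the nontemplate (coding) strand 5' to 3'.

The coding strand is complementary and antiparallel to the template: take the complement (A↔T, G↔C) and reverse.

5'-CTTACAGTAAAGTAAGACCACTTCCCAAAATAGGCCCGCCCTTCGAGCGCATTC-3'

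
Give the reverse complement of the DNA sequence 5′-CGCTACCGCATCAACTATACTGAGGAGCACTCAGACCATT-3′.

Reading the sequence 3'→5' and pairing each base (A↔T, G↔C) gives the reverse complement directly.

5'-AATGGTCTGAGTGCTCCTCAGTATAGTTGATGCGGTAGCG-3'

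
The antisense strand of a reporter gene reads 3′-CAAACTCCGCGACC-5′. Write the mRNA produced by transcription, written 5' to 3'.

5'-GUUUGAGGCGCUGG-3'

Reading the template 3'→5' as shown, RNA polymerase pairs each base (A→U, T→A, G↔C) to build mRNA 5'→3' directly.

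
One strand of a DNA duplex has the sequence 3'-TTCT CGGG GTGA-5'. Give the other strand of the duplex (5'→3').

5'-AAGAGCCCCACT-3'

The strand is given 3'→5', so its complement runs 5'→3' in the same left-to-right order: pair each base A↔T, G↔C.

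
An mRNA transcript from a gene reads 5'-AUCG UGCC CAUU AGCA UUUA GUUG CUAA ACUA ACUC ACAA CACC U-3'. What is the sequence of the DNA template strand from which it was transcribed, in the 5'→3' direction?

Replace U with T to get the coding DNA strand: ATCGTGCCCATTAGCATTTAGTTGCTAAACTAACTCACAACACCT. The template strand is its reverse complement (complement TAGCACGGGTAATCGTAAATCAACGATTTGATTGAGTGTTGTGGA, then reverse).

5′-AGGTGTTGTGAGTTAGTTTAGCAACTAAATGCTAATGGGCACGAT-3′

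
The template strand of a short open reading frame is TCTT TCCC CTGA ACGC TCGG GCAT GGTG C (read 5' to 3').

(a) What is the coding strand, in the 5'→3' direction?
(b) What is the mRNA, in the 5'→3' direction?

(a) 5'-GCACCATGCCCGAGCGTTCAGGGGAAAGA-3'
(b) 5'-GCACCAUGCCCGAGCGUUCAGGGGAAAGA-3'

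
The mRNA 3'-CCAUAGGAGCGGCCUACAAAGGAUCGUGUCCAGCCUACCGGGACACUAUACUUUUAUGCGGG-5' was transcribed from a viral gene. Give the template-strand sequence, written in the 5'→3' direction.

Written 5'→3' the mRNA is GGGCGUAUUUUCAUAUCACAGGGCCAUCCGACCUGUGCUAGGAAACAUCCGGCGAGGAUACC, so the coding DNA strand is GGGCGTATTTTCATATCACAGGGCCATCCGACCTGTGCTAGGAAACATCCGGCGAGGATACC. The template is its reverse complement.

5'-GGTATCCTCGCCGGATGTTTCCTAGCACAGGTCGGATGGCCCTGTGATATGAAAATACGCCC-3'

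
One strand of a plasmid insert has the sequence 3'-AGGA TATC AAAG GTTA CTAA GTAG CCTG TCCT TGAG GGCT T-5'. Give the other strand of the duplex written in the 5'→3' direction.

The strand is given 3'→5', so its complement runs 5'→3' in the same left-to-right order: pair each base A↔T, G↔C.

5'-TCCTATAGTTTCCAATGATTCATCGGACAGGAACTCCCGAA-3'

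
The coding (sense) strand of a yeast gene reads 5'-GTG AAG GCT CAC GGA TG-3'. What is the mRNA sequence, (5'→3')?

5'-GUGAAGGCUCACGGAUG-3'

The mRNA is synthesized from the template strand, so it matches the coding strand with T replaced by U.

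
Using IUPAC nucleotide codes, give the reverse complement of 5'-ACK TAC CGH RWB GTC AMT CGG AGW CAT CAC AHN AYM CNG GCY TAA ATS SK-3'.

5'-MSSATTTARGCCNGKRTNDTGTGATGWCTCCGAKTGACVWYDCGGTAMGT-3'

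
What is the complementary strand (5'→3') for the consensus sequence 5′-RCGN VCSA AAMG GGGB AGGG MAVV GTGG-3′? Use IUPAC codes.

Standard pairs A↔T, G↔C; ambiguity codes pair R↔Y, M↔K, S↔S, B↔V, N↔N. Complement (YGCNBGSTTTKCCCCVTCCCKTBBCACC), then reverse for 5'→3'.

5'-CCACBBTKCCCTVCCCCKTTTSGBNCGY-3'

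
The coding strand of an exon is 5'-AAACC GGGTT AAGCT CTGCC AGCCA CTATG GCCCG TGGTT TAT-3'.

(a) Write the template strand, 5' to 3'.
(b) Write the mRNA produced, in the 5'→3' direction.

(a) The template strand is the reverse complement of the coding strand: complement TTTGGCCCAATTCGAGACGGTCGGTGATACCGGGCACCAAATA, then reverse.
(b) mRNA matches the coding strand with T→U.

(a) 5'-ATAAACCACGGGCCATAGTGGCTGGCAGAGCTTAACCCGGTTT-3'
(b) 5'-AAACCGGGUUAAGCUCUGCCAGCCACUAUGGCCCGUGGUUUAU-3'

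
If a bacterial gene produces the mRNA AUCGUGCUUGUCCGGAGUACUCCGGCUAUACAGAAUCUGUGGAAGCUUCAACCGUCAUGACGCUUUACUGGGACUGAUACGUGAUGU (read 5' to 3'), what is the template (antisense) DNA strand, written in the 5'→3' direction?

Replace U with T to get the coding DNA strand: ATCGTGCTTGTCCGGAGTACTCCGGCTATACAGAATCTGTGGAAGCTTCAACCGTCATGACGCTTTACTGGGACTGATACGTGATGT. The template strand is its reverse complement (complement TAGCACGAACAGGCCTCATGAGGCCGATATGTCTTAGACACCTTCGAAGTTGGCAGTACTGCGAAATGACCCTGACTATGCACTACA, then reverse).

5′-ACATCACGTATCAGTCCCAGTAAAGCGTCATGACGGTTGAAGCTTCCACAGATTCTGTATAGCCGGAGTACTCCGGACAAGCACGAT-3′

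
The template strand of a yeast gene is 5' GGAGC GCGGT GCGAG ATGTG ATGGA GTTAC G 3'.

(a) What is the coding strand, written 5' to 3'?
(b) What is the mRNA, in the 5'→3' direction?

(a) 5'-CGTAACTCCATCACATCTCGCACCGCGCTCC-3'
(b) 5'-CGUAACUCCAUCACAUCUCGCACCGCGCUCC-3'

(a) The coding strand is the reverse complement of the template: complement CCTCGCGCCACGCTCTACACTACCTCAATGC, then reverse.
(b) mRNA has the coding-strand sequence with T→U.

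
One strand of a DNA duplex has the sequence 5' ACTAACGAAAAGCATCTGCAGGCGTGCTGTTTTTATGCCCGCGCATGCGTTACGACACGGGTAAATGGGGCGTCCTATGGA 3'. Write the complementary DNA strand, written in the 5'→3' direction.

5'-TCCATAGGACGCCCCATTTACCCGTGTCGTAACGCATGCGCGGGCATAAAAACAGCACGCCTGCAGATGCTTTTCGTTAGT-3'

The complement of ACTAACGAAAAGCATCTGCAGGCGTGCTGTTTTTATGCCCGCGCATGCGTTACGACACGGGTAAATGGGGCGTCCTATGGA is TGATTGCTTTTCGTAGACGTCCGCACGACAAAAATACGGGCGCGTACGCAATGCTGTGCCCATTTACCCCGCAGGATACCT (A↔T, G↔C). DNA strands are antiparallel, so the complementary strand runs 3'→5'; reversing gives the 5'→3' form.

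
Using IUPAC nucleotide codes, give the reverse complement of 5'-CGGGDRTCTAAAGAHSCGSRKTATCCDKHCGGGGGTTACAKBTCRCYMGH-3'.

Standard pairs A↔T, G↔C; ambiguity codes pair R↔Y, M↔K, S↔S, B↔V, D↔H. Complement (GCCCHYAGATTTCTDSGCSYMATAGGHMDGCCCCCAATGTMVAGYGRKCD), then reverse for 5'→3'.

5'-DCKRGYGAVMTGTAACCCCCGDMHGGATAMYSCGSDTCTTTAGAYHCCCG-3'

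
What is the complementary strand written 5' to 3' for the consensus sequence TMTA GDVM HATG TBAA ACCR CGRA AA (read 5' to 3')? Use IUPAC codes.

5'-TTTYCGYGGTTTVACATDKBHCTAKA-3'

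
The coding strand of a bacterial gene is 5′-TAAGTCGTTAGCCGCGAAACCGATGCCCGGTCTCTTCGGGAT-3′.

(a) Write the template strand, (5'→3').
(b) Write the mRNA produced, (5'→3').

(a) The template strand is the reverse complement of the coding strand: complement ATTCAGCAATCGGCGCTTTGGCTACGGGCCAGAGAAGCCCTA, then reverse.
(b) mRNA matches the coding strand with T→U.

(a) 5'-ATCCCGAAGAGACCGGGCATCGGTTTCGCGGCTAACGACTTA-3'
(b) 5'-UAAGUCGUUAGCCGCGAAACCGAUGCCCGGUCUCUUCGGGAU-3'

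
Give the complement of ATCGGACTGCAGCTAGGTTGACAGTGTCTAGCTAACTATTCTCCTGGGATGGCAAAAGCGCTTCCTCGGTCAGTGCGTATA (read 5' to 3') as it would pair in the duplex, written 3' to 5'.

3'-TAGCCTGACGTCGATCCAACTGTCACAGATCGATTGATAAGAGGACCCTACCGTTTTCGCGAAGGAGCCAGTCACGCATAT-5'

Base-pairing A↔T, G↔C gives the complement. The complementary strand is antiparallel, so paired with a 5'→3' strand it runs 3'→5'.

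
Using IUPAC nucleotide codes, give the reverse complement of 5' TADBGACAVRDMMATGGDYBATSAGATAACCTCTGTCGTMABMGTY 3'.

5'-RACKVTKACGACAGAGGTTATCTSATVRHCCATKKHYBTGTCVHTA-3'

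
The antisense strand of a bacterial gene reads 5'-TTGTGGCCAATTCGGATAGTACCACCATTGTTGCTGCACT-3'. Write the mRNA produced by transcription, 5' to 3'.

5'-AGUGCAGCAACAAUGGUGGUACUAUCCGAAUUGGCCACAA-3'

RNA polymerase reads the template 3'→5' and synthesizes mRNA 5'→3' by base-pairing (A→U, T→A, G↔C). The complement of the template is AACACCGGTTAAGCCTATCATGGTGGTAACAACGACGTGA; antiparallel, so 5'→3' the coding strand is AGTGCAGCAACAATGGTGGTACTATCCGAATTGGCCACAA. Replace T with U for the mRNA.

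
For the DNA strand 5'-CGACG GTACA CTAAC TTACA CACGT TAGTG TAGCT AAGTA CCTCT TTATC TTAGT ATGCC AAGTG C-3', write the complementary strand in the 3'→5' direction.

3′-GCTGCCATGTGATTGAATGTGTGCAATCACATCGATTCATGGAGAAATAGAATCATACGGTTCACG-5′

Base-pairing A↔T, G↔C gives the complement. The complementary strand is antiparallel, so paired with a 5'→3' strand it runs 3'→5'.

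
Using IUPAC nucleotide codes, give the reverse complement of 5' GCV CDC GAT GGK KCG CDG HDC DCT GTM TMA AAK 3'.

Standard pairs A↔T, G↔C; ambiguity codes pair M↔K, D↔H, V↔B. Complement (CGBGHGCTACCMMGCGHCDHGHGACAKAKTTTM), then reverse for 5'→3'.

5'-MTTTKAKACAGHGHDCHGCGMMCCATCGHGBGC-3'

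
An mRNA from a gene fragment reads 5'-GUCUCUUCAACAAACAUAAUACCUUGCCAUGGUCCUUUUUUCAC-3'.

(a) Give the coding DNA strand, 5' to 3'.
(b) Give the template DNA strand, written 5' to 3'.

(a) 5'-GTCTCTTCAACAAACATAATACCTTGCCATGGTCCTTTTTTCAC-3'
(b) 5'-GTGAAAAAAGGACCATGGCAAGGTATTATGTTTGTTGAAGAGAC-3'

(a) The coding strand matches the mRNA with U→T.
(b) The template strand is the reverse complement of the coding strand.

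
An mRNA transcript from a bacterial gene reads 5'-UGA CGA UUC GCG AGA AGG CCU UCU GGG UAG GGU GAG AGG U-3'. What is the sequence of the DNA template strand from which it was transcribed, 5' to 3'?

Replace U with T to get the coding DNA strand: TGACGATTCGCGAGAAGGCCTTCTGGGTAGGGTGAGAGGT. The template strand is its reverse complement (complement ACTGCTAAGCGCTCTTCCGGAAGACCCATCCCACTCTCCA, then reverse).

5'-ACCTCTCACCCTACCCAGAAGGCCTTCTCGCGAATCGTCA-3'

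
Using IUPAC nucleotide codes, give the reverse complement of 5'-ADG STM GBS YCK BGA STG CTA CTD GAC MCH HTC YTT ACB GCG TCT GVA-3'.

5'-TBCAGACGCVGTAARGADDGKGTCHAGTAGCASTCVMGRSVCKASCHT-3'

Standard pairs A↔T, G↔C; ambiguity codes pair Y↔R, M↔K, S↔S, B↔V, D↔H. Complement (THCSAKCVSRGMVCTSACGATGAHCTGKGDDAGRAATGVCGCAGACBT), then reverse for 5'→3'.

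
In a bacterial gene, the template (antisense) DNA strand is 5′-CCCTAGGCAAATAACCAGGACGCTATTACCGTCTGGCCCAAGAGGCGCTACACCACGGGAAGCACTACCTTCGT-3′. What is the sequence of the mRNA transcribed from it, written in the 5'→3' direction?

The mRNA has the sequence of the coding strand (reverse complement of the template) with T→U. Reverse complement of CCCTAGGCAAATAACCAGGACGCTATTACCGTCTGGCCCAAGAGGCGCTACACCACGGGAAGCACTACCTTCGT is ACGAAGGTAGTGCTTCCCGTGGTGTAGCGCCTCTTGGGCCAGACGGTAATAGCGTCCTGGTTATTTGCCTAGGG; then T→U.

5′-ACGAAGGUAGUGCUUCCCGUGGUGUAGCGCCUCUUGGGCCAGACGGUAAUAGCGUCCUGGUUAUUUGCCUAGGG-3′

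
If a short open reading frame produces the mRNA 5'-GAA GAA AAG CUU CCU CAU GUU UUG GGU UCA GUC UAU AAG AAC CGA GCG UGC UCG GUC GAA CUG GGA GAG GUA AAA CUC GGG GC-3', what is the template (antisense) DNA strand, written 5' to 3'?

5′-GCCCCGAGTTTTACCTCTCCCAGTTCGACCGAGCACGCTCGGTTCTTATAGACTGAACCCAAAACATGAGGAAGCTTTTCTTC-3′

Replace U with T to get the coding DNA strand: GAAGAAAAGCTTCCTCATGTTTTGGGTTCAGTCTATAAGAACCGAGCGTGCTCGGTCGAACTGGGAGAGGTAAAACTCGGGGC. The template strand is its reverse complement (complement CTTCTTTTCGAAGGAGTACAAAACCCAAGTCAGATATTCTTGGCTCGCACGAGCCAGCTTGACCCTCTCCATTTTGAGCCCCG, then reverse).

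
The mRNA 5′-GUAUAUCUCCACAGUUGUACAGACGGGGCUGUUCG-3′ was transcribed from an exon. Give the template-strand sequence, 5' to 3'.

Replace U with T to get the coding DNA strand: GTATATCTCCACAGTTGTACAGACGGGGCTGTTCG. The template strand is its reverse complement (complement CATATAGAGGTGTCAACATGTCTGCCCCGACAAGC, then reverse).

5'-CGAACAGCCCCGTCTGTACAACTGTGGAGATATAC-3'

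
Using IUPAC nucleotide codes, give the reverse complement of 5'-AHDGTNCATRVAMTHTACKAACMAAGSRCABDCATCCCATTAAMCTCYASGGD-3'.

Standard pairs A↔T, G↔C; ambiguity codes pair R↔Y, M↔K, S↔S, B↔V, D↔H, N↔N. Complement (TDHCANGTAYBTKADATGMTTGKTTCSYGTVHGTAGGGTAATTKGAGRTSCCH), then reverse for 5'→3'.

5'-HCCSTRGAGKTTAATGGGATGHVTGYSCTTKGTTMGTADAKTBYATGNACHDT-3'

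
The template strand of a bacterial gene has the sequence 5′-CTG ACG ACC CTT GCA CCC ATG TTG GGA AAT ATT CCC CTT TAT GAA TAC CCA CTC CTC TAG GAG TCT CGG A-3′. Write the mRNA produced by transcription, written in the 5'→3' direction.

5'-UCCGAGACUCCUAGAGGAGUGGGUAUUCAUAAAGGGGAAUAUUUCCCAACAUGGGUGCAAGGGUCGUCAG-3'

The mRNA has the sequence of the coding strand (reverse complement of the template) with T→U. Reverse complement of CTGACGACCCTTGCACCCATGTTGGGAAATATTCCCCTTTATGAATACCCACTCCTCTAGGAGTCTCGGA is TCCGAGACTCCTAGAGGAGTGGGTATTCATAAAGGGGAATATTTCCCAACATGGGTGCAAGGGTCGTCAG; then T→U.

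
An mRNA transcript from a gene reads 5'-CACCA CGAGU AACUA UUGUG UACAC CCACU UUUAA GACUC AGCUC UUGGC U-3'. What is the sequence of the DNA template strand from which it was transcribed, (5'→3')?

5'-AGCCAAGAGCTGAGTCTTAAAAGTGGGTGTACACAATAGTTACTCGTGGTG-3'

Replace U with T to get the coding DNA strand: CACCACGAGTAACTATTGTGTACACCCACTTTTAAGACTCAGCTCTTGGCT. The template strand is its reverse complement (complement GTGGTGCTCATTGATAACACATGTGGGTGAAAATTCTGAGTCGAGAACCGA, then reverse).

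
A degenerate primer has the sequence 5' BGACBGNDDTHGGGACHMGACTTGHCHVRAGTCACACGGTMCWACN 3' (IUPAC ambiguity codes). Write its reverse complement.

Standard pairs A↔T, G↔C; ambiguity codes pair R↔Y, M↔K, W↔W, B↔V, D↔H, N↔N. Complement (VCTGVCNHHADCCCTGDKCTGAACDGDBYTCAGTGTGCCAKGWTGN), then reverse for 5'→3'.

5'-NGTWGKACCGTGTGACTYBDGDCAAGTCKDGTCCCDAHHNCVGTCV-3'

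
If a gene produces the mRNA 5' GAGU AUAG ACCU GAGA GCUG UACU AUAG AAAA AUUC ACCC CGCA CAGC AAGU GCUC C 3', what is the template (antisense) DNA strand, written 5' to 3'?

Replace U with T to get the coding DNA strand: GAGTATAGACCTGAGAGCTGTACTATAGAAAAATTCACCCCGCACAGCAAGTGCTCC. The template strand is its reverse complement (complement CTCATATCTGGACTCTCGACATGATATCTTTTTAAGTGGGGCGTGTCGTTCACGAGG, then reverse).

5'-GGAGCACTTGCTGTGCGGGGTGAATTTTTCTATAGTACAGCTCTCAGGTCTATACTC-3'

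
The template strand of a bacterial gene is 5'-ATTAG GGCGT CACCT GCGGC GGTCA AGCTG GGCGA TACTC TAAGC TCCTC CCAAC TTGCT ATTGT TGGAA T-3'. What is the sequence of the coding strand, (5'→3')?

The coding strand is complementary and antiparallel to the template: take the complement (A↔T, G↔C) and reverse.

5'-ATTCCAACAATAGCAAGTTGGGAGGAGCTTAGAGTATCGCCCAGCTTGACCGCCGCAGGTGACGCCCTAAT-3'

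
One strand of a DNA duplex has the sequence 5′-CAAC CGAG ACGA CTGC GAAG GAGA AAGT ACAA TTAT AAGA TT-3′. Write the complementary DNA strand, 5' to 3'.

5'-AATCTTATAATTGTACTTTCTCCTTCGCAGTCGTCTCGGTTG-3'

Pairing A↔T and G↔C gives GTTGGCTCTGCTGACGCTTCCTCTTTCATGTTAATATTCTAA, running 3'→5'. Reverse for the 5'→3' convention.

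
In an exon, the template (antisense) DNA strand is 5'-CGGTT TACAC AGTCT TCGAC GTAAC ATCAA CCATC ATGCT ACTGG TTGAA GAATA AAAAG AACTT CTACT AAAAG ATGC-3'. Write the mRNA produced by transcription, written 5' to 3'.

5′-GCAUCUUUUAGUAGAAGUUCUUUUUAUUCUUCAACCAGUAGCAUGAUGGUUGAUGUUACGUCGAAGACUGUGUAAACCG-3′

RNA polymerase reads the template 3'→5' and synthesizes mRNA 5'→3' by base-pairing (A→U, T→A, G↔C). The complement of the template is GCCAAATGTGTCAGAAGCTGCATTGTAGTTGGTAGTACGATGACCAACTTCTTATTTTTCTTGAAGATGATTTTCTACG; antiparallel, so 5'→3' the coding strand is GCATCTTTTAGTAGAAGTTCTTTTTATTCTTCAACCAGTAGCATGATGGTTGATGTTACGTCGAAGACTGTGTAAACCG. Replace T with U for the mRNA.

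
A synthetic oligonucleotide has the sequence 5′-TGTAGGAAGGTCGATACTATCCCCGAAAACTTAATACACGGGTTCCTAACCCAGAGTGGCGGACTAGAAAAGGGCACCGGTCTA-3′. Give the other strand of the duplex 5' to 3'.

5′-TAGACCGGTGCCCTTTTCTAGTCCGCCACTCTGGGTTAGGAACCCGTGTATTAAGTTTTCGGGGATAGTATCGACCTTCCTACA-3′

Pairing A↔T and G↔C gives ACATCCTTCCAGCTATGATAGGGGCTTTTGAATTATGTGCCCAAGGATTGGGTCTCACCGCCTGATCTTTTCCCGTGGCCAGAT, running 3'→5'. Reverse for the 5'→3' convention.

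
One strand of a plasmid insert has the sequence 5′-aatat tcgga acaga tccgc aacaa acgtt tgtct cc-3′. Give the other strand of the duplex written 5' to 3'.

The complement of AATATTCGGAACAGATCCGCAACAAACGTTTGTCTCC is TTATAAGCCTTGTCTAGGCGTTGTTTGCAAACAGAGG (A↔T, G↔C). DNA strands are antiparallel, so the complementary strand runs 3'→5'; reversing gives the 5'→3' form.

5'-GGAGACAAACGTTTGTTGCGGATCTGTTCCGAATATT-3'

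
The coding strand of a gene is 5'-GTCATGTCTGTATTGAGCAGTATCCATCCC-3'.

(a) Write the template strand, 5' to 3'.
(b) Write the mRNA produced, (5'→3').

(a) The template strand is the reverse complement of the coding strand: complement CAGTACAGACATAACTCGTCATAGGTAGGG, then reverse.
(b) mRNA matches the coding strand with T→U.

(a) 5'-GGGATGGATACTGCTCAATACAGACATGAC-3'
(b) 5'-GUCAUGUCUGUAUUGAGCAGUAUCCAUCCC-3'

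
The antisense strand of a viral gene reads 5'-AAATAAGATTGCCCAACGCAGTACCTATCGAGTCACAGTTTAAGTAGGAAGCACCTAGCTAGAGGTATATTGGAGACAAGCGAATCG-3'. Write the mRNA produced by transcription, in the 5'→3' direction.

5'-CGAUUCGCUUGUCUCCAAUAUACCUCUAGCUAGGUGCUUCCUACUUAAACUGUGACUCGAUAGGUACUGCGUUGGGCAAUCUUAUUU-3'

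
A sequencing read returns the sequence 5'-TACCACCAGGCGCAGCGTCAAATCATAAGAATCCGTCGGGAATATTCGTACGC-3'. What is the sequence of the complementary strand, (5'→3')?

5′-GCGTACGAATATTCCCGACGGATTCTTATGATTTGACGCTGCGCCTGGTGGTA-3′

Pairing A↔T and G↔C gives ATGGTGGTCCGCGTCGCAGTTTAGTATTCTTAGGCAGCCCTTATAAGCATGCG, running 3'→5'. Reverse for the 5'→3' convention.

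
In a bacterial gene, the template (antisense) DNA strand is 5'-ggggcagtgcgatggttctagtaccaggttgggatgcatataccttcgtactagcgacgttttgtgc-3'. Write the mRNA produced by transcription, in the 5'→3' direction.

5'-GCACAAAACGUCGCUAGUACGAAGGUAUAUGCAUCCCAACCUGGUACUAGAACCAUCGCACUGCCCC-3'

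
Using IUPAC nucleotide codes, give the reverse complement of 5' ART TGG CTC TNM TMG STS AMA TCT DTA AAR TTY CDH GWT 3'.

5′-AWCDHGRAAYTTTAHAGATKTSASCKAKNAGAGCCAAYT-3′

Standard pairs A↔T, G↔C; ambiguity codes pair R↔Y, M↔K, W↔W, S↔S, D↔H, N↔N. Complement (TYAACCGAGANKAKCSASTKTAGAHATTTYAARGHDCWA), then reverse for 5'→3'.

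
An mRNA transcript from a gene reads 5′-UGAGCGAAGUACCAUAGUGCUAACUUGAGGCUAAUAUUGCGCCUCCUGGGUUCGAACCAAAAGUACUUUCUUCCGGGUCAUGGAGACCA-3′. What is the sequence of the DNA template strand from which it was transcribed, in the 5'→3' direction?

5'-TGGTCTCCATGACCCGGAAGAAAGTACTTTTGGTTCGAACCCAGGAGGCGCAATATTAGCCTCAAGTTAGCACTATGGTACTTCGCTCA-3'

Replace U with T to get the coding DNA strand: TGAGCGAAGTACCATAGTGCTAACTTGAGGCTAATATTGCGCCTCCTGGGTTCGAACCAAAAGTACTTTCTTCCGGGTCATGGAGACCA. The template strand is its reverse complement (complement ACTCGCTTCATGGTATCACGATTGAACTCCGATTATAACGCGGAGGACCCAAGCTTGGTTTTCATGAAAGAAGGCCCAGTACCTCTGGT, then reverse).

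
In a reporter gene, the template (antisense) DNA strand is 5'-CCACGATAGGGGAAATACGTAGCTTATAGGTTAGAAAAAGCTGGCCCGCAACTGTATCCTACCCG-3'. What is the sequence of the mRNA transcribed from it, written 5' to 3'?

The mRNA has the sequence of the coding strand (reverse complement of the template) with T→U. Reverse complement of CCACGATAGGGGAAATACGTAGCTTATAGGTTAGAAAAAGCTGGCCCGCAACTGTATCCTACCCG is CGGGTAGGATACAGTTGCGGGCCAGCTTTTTCTAACCTATAAGCTACGTATTTCCCCTATCGTGG; then T→U.

5'-CGGGUAGGAUACAGUUGCGGGCCAGCUUUUUCUAACCUAUAAGCUACGUAUUUCCCCUAUCGUGG-3'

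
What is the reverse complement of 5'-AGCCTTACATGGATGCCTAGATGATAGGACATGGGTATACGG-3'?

Reading the sequence 3'→5' and pairing each base (A↔T, G↔C) gives the reverse complement directly.

5′-CCGTATACCCATGTCCTATCATCTAGGCATCCATGTAAGGCT-3′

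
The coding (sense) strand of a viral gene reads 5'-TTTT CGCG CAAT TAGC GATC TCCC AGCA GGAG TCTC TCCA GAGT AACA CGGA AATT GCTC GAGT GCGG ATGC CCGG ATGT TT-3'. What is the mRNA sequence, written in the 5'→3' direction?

mRNA has the coding-strand sequence with U in place of T.

5'-UUUUCGCGCAAUUAGCGAUCUCCCAGCAGGAGUCUCUCCAGAGUAACACGGAAAUUGCUCGAGUGCGGAUGCCCGGAUGUUU-3'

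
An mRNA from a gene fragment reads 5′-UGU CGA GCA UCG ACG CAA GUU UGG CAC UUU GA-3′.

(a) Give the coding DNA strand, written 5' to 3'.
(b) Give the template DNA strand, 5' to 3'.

(a) 5'-TGTCGAGCATCGACGCAAGTTTGGCACTTTGA-3'
(b) 5'-TCAAAGTGCCAAACTTGCGTCGATGCTCGACA-3'

(a) The coding strand matches the mRNA with U→T.
(b) The template strand is the reverse complement of the coding strand.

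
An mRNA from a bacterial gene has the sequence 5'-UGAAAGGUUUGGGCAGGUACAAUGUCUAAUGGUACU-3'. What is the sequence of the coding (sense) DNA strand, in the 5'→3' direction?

The coding DNA strand has the same 5'→3' sequence as the mRNA with U replaced by T.

5'-TGAAAGGTTTGGGCAGGTACAATGTCTAATGGTACT-3'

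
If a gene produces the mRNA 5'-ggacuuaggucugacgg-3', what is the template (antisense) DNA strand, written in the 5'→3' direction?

Replace U with T to get the coding DNA strand: GGACTTAGGTCTGACGG. The template strand is its reverse complement (complement CCTGAATCCAGACTGCC, then reverse).

5'-CCGTCAGACCTAAGTCC-3'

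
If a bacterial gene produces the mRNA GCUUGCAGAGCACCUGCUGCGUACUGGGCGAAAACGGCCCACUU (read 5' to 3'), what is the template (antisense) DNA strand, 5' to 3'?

Replace U with T to get the coding DNA strand: GCTTGCAGAGCACCTGCTGCGTACTGGGCGAAAACGGCCCACTT. The template strand is its reverse complement (complement CGAACGTCTCGTGGACGACGCATGACCCGCTTTTGCCGGGTGAA, then reverse).

5'-AAGTGGGCCGTTTTCGCCCAGTACGCAGCAGGTGCTCTGCAAGC-3'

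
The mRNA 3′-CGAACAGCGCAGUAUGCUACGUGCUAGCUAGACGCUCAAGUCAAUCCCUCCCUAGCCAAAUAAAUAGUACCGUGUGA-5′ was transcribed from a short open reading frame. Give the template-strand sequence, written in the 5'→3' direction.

5'-GCTTGTCGCGTCATACGATGCACGATCGATCTGCGAGTTCAGTTAGGGAGGGATCGGTTTATTTATCATGGCACACT-3'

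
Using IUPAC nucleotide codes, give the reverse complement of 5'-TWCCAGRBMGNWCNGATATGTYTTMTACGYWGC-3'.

Standard pairs A↔T, G↔C; ambiguity codes pair R↔Y, M↔K, W↔W, B↔V, N↔N. Complement (AWGGTCYVKCNWGNCTATACARAAKATGCRWCG), then reverse for 5'→3'.

5′-GCWRCGTAKAARACATATCNGWNCKVYCTGGWA-3′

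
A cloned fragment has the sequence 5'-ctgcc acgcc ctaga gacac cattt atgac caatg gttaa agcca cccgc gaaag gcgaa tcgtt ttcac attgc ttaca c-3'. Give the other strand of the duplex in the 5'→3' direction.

The complement of CTGCCACGCCCTAGAGACACCATTTATGACCAATGGTTAAAGCCACCCGCGAAAGGCGAATCGTTTTCACATTGCTTACAC is GACGGTGCGGGATCTCTGTGGTAAATACTGGTTACCAATTTCGGTGGGCGCTTTCCGCTTAGCAAAAGTGTAACGAATGTG (A↔T, G↔C). DNA strands are antiparallel, so the complementary strand runs 3'→5'; reversing gives the 5'→3' form.

5'-GTGTAAGCAATGTGAAAACGATTCGCCTTTCGCGGGTGGCTTTAACCATTGGTCATAAATGGTGTCTCTAGGGCGTGGCAG-3'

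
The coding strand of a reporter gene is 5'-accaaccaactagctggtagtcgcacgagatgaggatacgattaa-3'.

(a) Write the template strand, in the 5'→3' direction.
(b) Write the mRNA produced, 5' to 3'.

(a) The template strand is the reverse complement of the coding strand: complement TGGTTGGTTGATCGACCATCAGCGTGCTCTACTCCTATGCTAATT, then reverse.
(b) mRNA matches the coding strand with T→U.

(a) 5′-TTAATCGTATCCTCATCTCGTGCGACTACCAGCTAGTTGGTTGGT-3′
(b) 5'-ACCAACCAACUAGCUGGUAGUCGCACGAGAUGAGGAUACGAUUAA-3'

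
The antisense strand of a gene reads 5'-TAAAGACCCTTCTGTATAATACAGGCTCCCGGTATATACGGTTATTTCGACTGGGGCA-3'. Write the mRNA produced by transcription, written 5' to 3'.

The mRNA has the sequence of the coding strand (reverse complement of the template) with T→U. Reverse complement of TAAAGACCCTTCTGTATAATACAGGCTCCCGGTATATACGGTTATTTCGACTGGGGCA is TGCCCCAGTCGAAATAACCGTATATACCGGGAGCCTGTATTATACAGAAGGGTCTTTA; then T→U.

5'-UGCCCCAGUCGAAAUAACCGUAUAUACCGGGAGCCUGUAUUAUACAGAAGGGUCUUUA-3'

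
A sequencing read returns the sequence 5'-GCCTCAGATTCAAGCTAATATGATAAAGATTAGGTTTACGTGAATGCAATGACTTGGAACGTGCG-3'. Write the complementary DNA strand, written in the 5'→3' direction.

5'-CGCACGTTCCAAGTCATTGCATTCACGTAAACCTAATCTTTATCATATTAGCTTGAATCTGAGGC-3'

The complement of GCCTCAGATTCAAGCTAATATGATAAAGATTAGGTTTACGTGAATGCAATGACTTGGAACGTGCG is CGGAGTCTAAGTTCGATTATACTATTTCTAATCCAAATGCACTTACGTTACTGAACCTTGCACGC (A↔T, G↔C). DNA strands are antiparallel, so the complementary strand runs 3'→5'; reversing gives the 5'→3' form.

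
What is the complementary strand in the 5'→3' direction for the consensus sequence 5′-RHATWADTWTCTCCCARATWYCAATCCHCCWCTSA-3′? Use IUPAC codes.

5'-TSAGWGGDGGATTGRWATYTGGGAGAWAHTWATDY-3'

Standard pairs A↔T, G↔C; ambiguity codes pair R↔Y, W↔W, S↔S, D↔H. Complement (YDTAWTHAWAGAGGGTYTAWRGTTAGGDGGWGAST), then reverse for 5'→3'.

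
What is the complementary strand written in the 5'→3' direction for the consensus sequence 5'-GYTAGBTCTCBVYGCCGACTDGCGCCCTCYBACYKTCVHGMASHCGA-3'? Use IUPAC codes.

Standard pairs A↔T, G↔C; ambiguity codes pair Y↔R, M↔K, S↔S, B↔V, D↔H. Complement (CRATCVAGAGVBRCGGCTGAHCGCGGGAGRVTGRMAGBDCKTSDGCT), then reverse for 5'→3'.

5′-TCGDSTKCDBGAMRGTVRGAGGGCGCHAGTCGGCRBVGAGAVCTARC-3′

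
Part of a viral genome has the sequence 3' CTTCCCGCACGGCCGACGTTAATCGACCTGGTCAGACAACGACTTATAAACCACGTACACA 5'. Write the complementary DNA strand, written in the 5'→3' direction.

5'-GAAGGGCGTGCCGGCTGCAATTAGCTGGACCAGTCTGTTGCTGAATATTTGGTGCATGTGT-3'

The strand is given 3'→5', so its complement runs 5'→3' in the same left-to-right order: pair each base A↔T, G↔C.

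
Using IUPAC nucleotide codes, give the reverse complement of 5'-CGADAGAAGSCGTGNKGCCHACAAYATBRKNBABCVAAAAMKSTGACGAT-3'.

5'-ATCGTCASMKTTTTBGVTVNMYVATRTTGTDGGCMNCACGSCTTCTHTCG-3'

Standard pairs A↔T, G↔C; ambiguity codes pair R↔Y, M↔K, S↔S, B↔V, D↔H, N↔N. Complement (GCTHTCTTCSGCACNMCGGDTGTTRTAVYMNVTVGBTTTTKMSACTGCTA), then reverse for 5'→3'.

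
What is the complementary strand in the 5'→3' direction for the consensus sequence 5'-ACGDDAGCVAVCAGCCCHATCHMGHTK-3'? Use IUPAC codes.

5'-MADCKDGATDGGGCTGBTBGCTHHCGT-3'

Standard pairs A↔T, G↔C; ambiguity codes pair M↔K, D↔H, V↔B. Complement (TGCHHTCGBTBGTCGGGDTAGDKCDAM), then reverse for 5'→3'.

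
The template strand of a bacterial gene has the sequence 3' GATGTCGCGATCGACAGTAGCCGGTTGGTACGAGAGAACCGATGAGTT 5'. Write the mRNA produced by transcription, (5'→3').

5′-CUACAGCGCUAGCUGUCAUCGGCCAACCAUGCUCUCUUGGCUACUCAA-3′

Reading the template 3'→5' as shown, RNA polymerase pairs each base (A→U, T→A, G↔C) to build mRNA 5'→3' directly.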